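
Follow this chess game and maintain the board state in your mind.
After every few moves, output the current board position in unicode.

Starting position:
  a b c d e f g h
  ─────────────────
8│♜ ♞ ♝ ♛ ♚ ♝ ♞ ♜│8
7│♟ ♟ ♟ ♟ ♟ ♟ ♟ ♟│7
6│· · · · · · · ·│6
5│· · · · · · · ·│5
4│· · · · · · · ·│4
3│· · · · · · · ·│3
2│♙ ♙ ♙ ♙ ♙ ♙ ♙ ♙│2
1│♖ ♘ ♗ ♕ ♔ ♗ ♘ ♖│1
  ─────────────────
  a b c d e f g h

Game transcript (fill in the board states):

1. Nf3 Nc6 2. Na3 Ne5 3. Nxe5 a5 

  a b c d e f g h
  ─────────────────
8│♜ · ♝ ♛ ♚ ♝ ♞ ♜│8
7│· ♟ ♟ ♟ ♟ ♟ ♟ ♟│7
6│· · · · · · · ·│6
5│♟ · · · ♘ · · ·│5
4│· · · · · · · ·│4
3│♘ · · · · · · ·│3
2│♙ ♙ ♙ ♙ ♙ ♙ ♙ ♙│2
1│♖ · ♗ ♕ ♔ ♗ · ♖│1
  ─────────────────
  a b c d e f g h

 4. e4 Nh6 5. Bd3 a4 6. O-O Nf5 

  a b c d e f g h
  ─────────────────
8│♜ · ♝ ♛ ♚ ♝ · ♜│8
7│· ♟ ♟ ♟ ♟ ♟ ♟ ♟│7
6│· · · · · · · ·│6
5│· · · · ♘ ♞ · ·│5
4│♟ · · · ♙ · · ·│4
3│♘ · · ♗ · · · ·│3
2│♙ ♙ ♙ ♙ · ♙ ♙ ♙│2
1│♖ · ♗ ♕ · ♖ ♔ ·│1
  ─────────────────
  a b c d e f g h

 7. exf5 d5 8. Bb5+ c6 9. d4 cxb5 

  a b c d e f g h
  ─────────────────
8│♜ · ♝ ♛ ♚ ♝ · ♜│8
7│· ♟ · · ♟ ♟ ♟ ♟│7
6│· · · · · · · ·│6
5│· ♟ · ♟ ♘ ♙ · ·│5
4│♟ · · ♙ · · · ·│4
3│♘ · · · · · · ·│3
2│♙ ♙ ♙ · · ♙ ♙ ♙│2
1│♖ · ♗ ♕ · ♖ ♔ ·│1
  ─────────────────
  a b c d e f g h

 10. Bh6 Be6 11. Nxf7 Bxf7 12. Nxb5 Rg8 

  a b c d e f g h
  ─────────────────
8│♜ · · ♛ ♚ ♝ ♜ ·│8
7│· ♟ · · ♟ ♝ ♟ ♟│7
6│· · · · · · · ♗│6
5│· ♘ · ♟ · ♙ · ·│5
4│♟ · · ♙ · · · ·│4
3│· · · · · · · ·│3
2│♙ ♙ ♙ · · ♙ ♙ ♙│2
1│♖ · · ♕ · ♖ ♔ ·│1
  ─────────────────
  a b c d e f g h

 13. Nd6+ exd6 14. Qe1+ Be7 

  a b c d e f g h
  ─────────────────
8│♜ · · ♛ ♚ · ♜ ·│8
7│· ♟ · · ♝ ♝ ♟ ♟│7
6│· · · ♟ · · · ♗│6
5│· · · ♟ · ♙ · ·│5
4│♟ · · ♙ · · · ·│4
3│· · · · · · · ·│3
2│♙ ♙ ♙ · · ♙ ♙ ♙│2
1│♖ · · · ♕ ♖ ♔ ·│1
  ─────────────────
  a b c d e f g h


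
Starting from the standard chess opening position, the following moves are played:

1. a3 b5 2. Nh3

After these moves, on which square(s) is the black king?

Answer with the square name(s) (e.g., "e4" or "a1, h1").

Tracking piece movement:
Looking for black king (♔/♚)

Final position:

  a b c d e f g h
  ─────────────────
8│♜ ♞ ♝ ♛ ♚ ♝ ♞ ♜│8
7│♟ · ♟ ♟ ♟ ♟ ♟ ♟│7
6│· · · · · · · ·│6
5│· ♟ · · · · · ·│5
4│· · · · · · · ·│4
3│♙ · · · · · · ♘│3
2│· ♙ ♙ ♙ ♙ ♙ ♙ ♙│2
1│♖ ♘ ♗ ♕ ♔ ♗ · ♖│1
  ─────────────────
  a b c d e f g h


e8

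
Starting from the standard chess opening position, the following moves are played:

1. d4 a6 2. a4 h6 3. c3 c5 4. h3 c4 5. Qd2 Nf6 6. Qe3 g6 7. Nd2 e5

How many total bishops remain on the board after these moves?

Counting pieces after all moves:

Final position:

  a b c d e f g h
  ─────────────────
8│♜ ♞ ♝ ♛ ♚ ♝ · ♜│8
7│· ♟ · ♟ · ♟ · ·│7
6│♟ · · · · ♞ ♟ ♟│6
5│· · · · ♟ · · ·│5
4│♙ · ♟ ♙ · · · ·│4
3│· · ♙ · ♕ · · ♙│3
2│· ♙ · ♘ ♙ ♙ ♙ ·│2
1│♖ · ♗ · ♔ ♗ ♘ ♖│1
  ─────────────────
  a b c d e f g h


4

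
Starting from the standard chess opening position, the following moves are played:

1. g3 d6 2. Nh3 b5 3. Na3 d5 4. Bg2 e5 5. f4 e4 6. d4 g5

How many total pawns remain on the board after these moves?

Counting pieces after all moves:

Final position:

  a b c d e f g h
  ─────────────────
8│♜ ♞ ♝ ♛ ♚ ♝ ♞ ♜│8
7│♟ · ♟ · · ♟ · ♟│7
6│· · · · · · · ·│6
5│· ♟ · ♟ · · ♟ ·│5
4│· · · ♙ ♟ ♙ · ·│4
3│♘ · · · · · ♙ ♘│3
2│♙ ♙ ♙ · ♙ · ♗ ♙│2
1│♖ · ♗ ♕ ♔ · · ♖│1
  ─────────────────
  a b c d e f g h


16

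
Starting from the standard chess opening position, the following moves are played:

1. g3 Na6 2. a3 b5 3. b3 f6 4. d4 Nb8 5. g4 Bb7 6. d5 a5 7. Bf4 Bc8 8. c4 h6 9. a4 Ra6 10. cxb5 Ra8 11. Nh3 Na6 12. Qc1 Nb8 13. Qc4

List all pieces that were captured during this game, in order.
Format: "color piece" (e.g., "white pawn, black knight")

Tracking captures:
  cxb5: captured black pawn

black pawn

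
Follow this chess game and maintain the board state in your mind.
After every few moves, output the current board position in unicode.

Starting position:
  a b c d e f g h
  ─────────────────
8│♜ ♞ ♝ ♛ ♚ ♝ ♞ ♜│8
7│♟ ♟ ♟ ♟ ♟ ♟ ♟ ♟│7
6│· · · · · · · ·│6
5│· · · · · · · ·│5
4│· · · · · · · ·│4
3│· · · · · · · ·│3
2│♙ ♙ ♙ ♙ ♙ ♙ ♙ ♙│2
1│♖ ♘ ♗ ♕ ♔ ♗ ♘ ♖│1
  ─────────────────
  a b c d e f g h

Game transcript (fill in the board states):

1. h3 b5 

  a b c d e f g h
  ─────────────────
8│♜ ♞ ♝ ♛ ♚ ♝ ♞ ♜│8
7│♟ · ♟ ♟ ♟ ♟ ♟ ♟│7
6│· · · · · · · ·│6
5│· ♟ · · · · · ·│5
4│· · · · · · · ·│4
3│· · · · · · · ♙│3
2│♙ ♙ ♙ ♙ ♙ ♙ ♙ ·│2
1│♖ ♘ ♗ ♕ ♔ ♗ ♘ ♖│1
  ─────────────────
  a b c d e f g h

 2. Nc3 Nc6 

  a b c d e f g h
  ─────────────────
8│♜ · ♝ ♛ ♚ ♝ ♞ ♜│8
7│♟ · ♟ ♟ ♟ ♟ ♟ ♟│7
6│· · ♞ · · · · ·│6
5│· ♟ · · · · · ·│5
4│· · · · · · · ·│4
3│· · ♘ · · · · ♙│3
2│♙ ♙ ♙ ♙ ♙ ♙ ♙ ·│2
1│♖ · ♗ ♕ ♔ ♗ ♘ ♖│1
  ─────────────────
  a b c d e f g h

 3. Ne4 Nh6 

  a b c d e f g h
  ─────────────────
8│♜ · ♝ ♛ ♚ ♝ · ♜│8
7│♟ · ♟ ♟ ♟ ♟ ♟ ♟│7
6│· · ♞ · · · · ♞│6
5│· ♟ · · · · · ·│5
4│· · · · ♘ · · ·│4
3│· · · · · · · ♙│3
2│♙ ♙ ♙ ♙ ♙ ♙ ♙ ·│2
1│♖ · ♗ ♕ ♔ ♗ ♘ ♖│1
  ─────────────────
  a b c d e f g h

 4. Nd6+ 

  a b c d e f g h
  ─────────────────
8│♜ · ♝ ♛ ♚ ♝ · ♜│8
7│♟ · ♟ ♟ ♟ ♟ ♟ ♟│7
6│· · ♞ ♘ · · · ♞│6
5│· ♟ · · · · · ·│5
4│· · · · · · · ·│4
3│· · · · · · · ♙│3
2│♙ ♙ ♙ ♙ ♙ ♙ ♙ ·│2
1│♖ · ♗ ♕ ♔ ♗ ♘ ♖│1
  ─────────────────
  a b c d e f g h


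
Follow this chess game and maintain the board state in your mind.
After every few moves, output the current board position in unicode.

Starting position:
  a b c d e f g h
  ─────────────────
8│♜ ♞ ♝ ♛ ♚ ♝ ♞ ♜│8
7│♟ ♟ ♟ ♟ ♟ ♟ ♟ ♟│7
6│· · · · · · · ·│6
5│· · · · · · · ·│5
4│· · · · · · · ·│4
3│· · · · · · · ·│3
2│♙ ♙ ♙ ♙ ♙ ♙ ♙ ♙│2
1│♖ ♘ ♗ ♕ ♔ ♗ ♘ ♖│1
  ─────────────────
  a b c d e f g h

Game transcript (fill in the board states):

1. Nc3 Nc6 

  a b c d e f g h
  ─────────────────
8│♜ · ♝ ♛ ♚ ♝ ♞ ♜│8
7│♟ ♟ ♟ ♟ ♟ ♟ ♟ ♟│7
6│· · ♞ · · · · ·│6
5│· · · · · · · ·│5
4│· · · · · · · ·│4
3│· · ♘ · · · · ·│3
2│♙ ♙ ♙ ♙ ♙ ♙ ♙ ♙│2
1│♖ · ♗ ♕ ♔ ♗ ♘ ♖│1
  ─────────────────
  a b c d e f g h

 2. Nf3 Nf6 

  a b c d e f g h
  ─────────────────
8│♜ · ♝ ♛ ♚ ♝ · ♜│8
7│♟ ♟ ♟ ♟ ♟ ♟ ♟ ♟│7
6│· · ♞ · · ♞ · ·│6
5│· · · · · · · ·│5
4│· · · · · · · ·│4
3│· · ♘ · · ♘ · ·│3
2│♙ ♙ ♙ ♙ ♙ ♙ ♙ ♙│2
1│♖ · ♗ ♕ ♔ ♗ · ♖│1
  ─────────────────
  a b c d e f g h

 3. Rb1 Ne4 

  a b c d e f g h
  ─────────────────
8│♜ · ♝ ♛ ♚ ♝ · ♜│8
7│♟ ♟ ♟ ♟ ♟ ♟ ♟ ♟│7
6│· · ♞ · · · · ·│6
5│· · · · · · · ·│5
4│· · · · ♞ · · ·│4
3│· · ♘ · · ♘ · ·│3
2│♙ ♙ ♙ ♙ ♙ ♙ ♙ ♙│2
1│· ♖ ♗ ♕ ♔ ♗ · ♖│1
  ─────────────────
  a b c d e f g h

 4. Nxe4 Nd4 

  a b c d e f g h
  ─────────────────
8│♜ · ♝ ♛ ♚ ♝ · ♜│8
7│♟ ♟ ♟ ♟ ♟ ♟ ♟ ♟│7
6│· · · · · · · ·│6
5│· · · · · · · ·│5
4│· · · ♞ ♘ · · ·│4
3│· · · · · ♘ · ·│3
2│♙ ♙ ♙ ♙ ♙ ♙ ♙ ♙│2
1│· ♖ ♗ ♕ ♔ ♗ · ♖│1
  ─────────────────
  a b c d e f g h

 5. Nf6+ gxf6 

  a b c d e f g h
  ─────────────────
8│♜ · ♝ ♛ ♚ ♝ · ♜│8
7│♟ ♟ ♟ ♟ ♟ ♟ · ♟│7
6│· · · · · ♟ · ·│6
5│· · · · · · · ·│5
4│· · · ♞ · · · ·│4
3│· · · · · ♘ · ·│3
2│♙ ♙ ♙ ♙ ♙ ♙ ♙ ♙│2
1│· ♖ ♗ ♕ ♔ ♗ · ♖│1
  ─────────────────
  a b c d e f g h



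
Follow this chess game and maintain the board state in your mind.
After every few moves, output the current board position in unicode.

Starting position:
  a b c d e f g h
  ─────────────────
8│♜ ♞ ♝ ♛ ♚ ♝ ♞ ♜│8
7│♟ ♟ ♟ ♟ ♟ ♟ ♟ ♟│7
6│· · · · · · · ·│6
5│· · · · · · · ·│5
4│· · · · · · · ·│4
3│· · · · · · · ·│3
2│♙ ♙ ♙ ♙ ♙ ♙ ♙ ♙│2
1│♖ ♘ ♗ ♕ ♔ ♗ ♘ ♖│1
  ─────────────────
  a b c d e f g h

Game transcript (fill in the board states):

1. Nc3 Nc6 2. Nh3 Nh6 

  a b c d e f g h
  ─────────────────
8│♜ · ♝ ♛ ♚ ♝ · ♜│8
7│♟ ♟ ♟ ♟ ♟ ♟ ♟ ♟│7
6│· · ♞ · · · · ♞│6
5│· · · · · · · ·│5
4│· · · · · · · ·│4
3│· · ♘ · · · · ♘│3
2│♙ ♙ ♙ ♙ ♙ ♙ ♙ ♙│2
1│♖ · ♗ ♕ ♔ ♗ · ♖│1
  ─────────────────
  a b c d e f g h

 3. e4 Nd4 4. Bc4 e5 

  a b c d e f g h
  ─────────────────
8│♜ · ♝ ♛ ♚ ♝ · ♜│8
7│♟ ♟ ♟ ♟ · ♟ ♟ ♟│7
6│· · · · · · · ♞│6
5│· · · · ♟ · · ·│5
4│· · ♗ ♞ ♙ · · ·│4
3│· · ♘ · · · · ♘│3
2│♙ ♙ ♙ ♙ · ♙ ♙ ♙│2
1│♖ · ♗ ♕ ♔ · · ♖│1
  ─────────────────
  a b c d e f g h

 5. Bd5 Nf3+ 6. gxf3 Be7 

  a b c d e f g h
  ─────────────────
8│♜ · ♝ ♛ ♚ · · ♜│8
7│♟ ♟ ♟ ♟ ♝ ♟ ♟ ♟│7
6│· · · · · · · ♞│6
5│· · · ♗ ♟ · · ·│5
4│· · · · ♙ · · ·│4
3│· · ♘ · · ♙ · ♘│3
2│♙ ♙ ♙ ♙ · ♙ · ♙│2
1│♖ · ♗ ♕ ♔ · · ♖│1
  ─────────────────
  a b c d e f g h

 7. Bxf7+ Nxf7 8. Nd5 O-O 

  a b c d e f g h
  ─────────────────
8│♜ · ♝ ♛ · ♜ ♚ ·│8
7│♟ ♟ ♟ ♟ ♝ ♞ ♟ ♟│7
6│· · · · · · · ·│6
5│· · · ♘ ♟ · · ·│5
4│· · · · ♙ · · ·│4
3│· · · · · ♙ · ♘│3
2│♙ ♙ ♙ ♙ · ♙ · ♙│2
1│♖ · ♗ ♕ ♔ · · ♖│1
  ─────────────────
  a b c d e f g h

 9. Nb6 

  a b c d e f g h
  ─────────────────
8│♜ · ♝ ♛ · ♜ ♚ ·│8
7│♟ ♟ ♟ ♟ ♝ ♞ ♟ ♟│7
6│· ♘ · · · · · ·│6
5│· · · · ♟ · · ·│5
4│· · · · ♙ · · ·│4
3│· · · · · ♙ · ♘│3
2│♙ ♙ ♙ ♙ · ♙ · ♙│2
1│♖ · ♗ ♕ ♔ · · ♖│1
  ─────────────────
  a b c d e f g h


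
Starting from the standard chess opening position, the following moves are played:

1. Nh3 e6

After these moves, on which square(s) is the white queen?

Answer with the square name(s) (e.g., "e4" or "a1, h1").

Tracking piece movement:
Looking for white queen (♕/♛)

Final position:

  a b c d e f g h
  ─────────────────
8│♜ ♞ ♝ ♛ ♚ ♝ ♞ ♜│8
7│♟ ♟ ♟ ♟ · ♟ ♟ ♟│7
6│· · · · ♟ · · ·│6
5│· · · · · · · ·│5
4│· · · · · · · ·│4
3│· · · · · · · ♘│3
2│♙ ♙ ♙ ♙ ♙ ♙ ♙ ♙│2
1│♖ ♘ ♗ ♕ ♔ ♗ · ♖│1
  ─────────────────
  a b c d e f g h


d1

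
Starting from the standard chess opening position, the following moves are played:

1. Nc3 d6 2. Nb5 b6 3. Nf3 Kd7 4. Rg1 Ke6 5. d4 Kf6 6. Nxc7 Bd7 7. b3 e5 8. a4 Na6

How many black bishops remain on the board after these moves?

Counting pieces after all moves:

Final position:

  a b c d e f g h
  ─────────────────
8│♜ · · ♛ · ♝ ♞ ♜│8
7│♟ · ♘ ♝ · ♟ ♟ ♟│7
6│♞ ♟ · ♟ · ♚ · ·│6
5│· · · · ♟ · · ·│5
4│♙ · · ♙ · · · ·│4
3│· ♙ · · · ♘ · ·│3
2│· · ♙ · ♙ ♙ ♙ ♙│2
1│♖ · ♗ ♕ ♔ ♗ ♖ ·│1
  ─────────────────
  a b c d e f g h


2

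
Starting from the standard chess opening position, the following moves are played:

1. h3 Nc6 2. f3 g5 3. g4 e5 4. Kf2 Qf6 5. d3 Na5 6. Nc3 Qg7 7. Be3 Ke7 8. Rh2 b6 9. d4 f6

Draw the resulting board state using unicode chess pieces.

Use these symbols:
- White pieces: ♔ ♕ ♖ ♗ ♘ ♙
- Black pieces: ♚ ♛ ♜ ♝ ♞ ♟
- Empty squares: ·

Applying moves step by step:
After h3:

♜ ♞ ♝ ♛ ♚ ♝ ♞ ♜
♟ ♟ ♟ ♟ ♟ ♟ ♟ ♟
· · · · · · · ·
· · · · · · · ·
· · · · · · · ·
· · · · · · · ♙
♙ ♙ ♙ ♙ ♙ ♙ ♙ ·
♖ ♘ ♗ ♕ ♔ ♗ ♘ ♖


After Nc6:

♜ · ♝ ♛ ♚ ♝ ♞ ♜
♟ ♟ ♟ ♟ ♟ ♟ ♟ ♟
· · ♞ · · · · ·
· · · · · · · ·
· · · · · · · ·
· · · · · · · ♙
♙ ♙ ♙ ♙ ♙ ♙ ♙ ·
♖ ♘ ♗ ♕ ♔ ♗ ♘ ♖


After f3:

♜ · ♝ ♛ ♚ ♝ ♞ ♜
♟ ♟ ♟ ♟ ♟ ♟ ♟ ♟
· · ♞ · · · · ·
· · · · · · · ·
· · · · · · · ·
· · · · · ♙ · ♙
♙ ♙ ♙ ♙ ♙ · ♙ ·
♖ ♘ ♗ ♕ ♔ ♗ ♘ ♖


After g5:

♜ · ♝ ♛ ♚ ♝ ♞ ♜
♟ ♟ ♟ ♟ ♟ ♟ · ♟
· · ♞ · · · · ·
· · · · · · ♟ ·
· · · · · · · ·
· · · · · ♙ · ♙
♙ ♙ ♙ ♙ ♙ · ♙ ·
♖ ♘ ♗ ♕ ♔ ♗ ♘ ♖


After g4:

♜ · ♝ ♛ ♚ ♝ ♞ ♜
♟ ♟ ♟ ♟ ♟ ♟ · ♟
· · ♞ · · · · ·
· · · · · · ♟ ·
· · · · · · ♙ ·
· · · · · ♙ · ♙
♙ ♙ ♙ ♙ ♙ · · ·
♖ ♘ ♗ ♕ ♔ ♗ ♘ ♖


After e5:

♜ · ♝ ♛ ♚ ♝ ♞ ♜
♟ ♟ ♟ ♟ · ♟ · ♟
· · ♞ · · · · ·
· · · · ♟ · ♟ ·
· · · · · · ♙ ·
· · · · · ♙ · ♙
♙ ♙ ♙ ♙ ♙ · · ·
♖ ♘ ♗ ♕ ♔ ♗ ♘ ♖


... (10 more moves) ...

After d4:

♜ · ♝ · · ♝ ♞ ♜
♟ · ♟ ♟ ♚ ♟ ♛ ♟
· ♟ · · · · · ·
♞ · · · ♟ · ♟ ·
· · · ♙ · · ♙ ·
· · ♘ · ♗ ♙ · ♙
♙ ♙ ♙ · ♙ ♔ · ♖
♖ · · ♕ · ♗ ♘ ·


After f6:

♜ · ♝ · · ♝ ♞ ♜
♟ · ♟ ♟ ♚ · ♛ ♟
· ♟ · · · ♟ · ·
♞ · · · ♟ · ♟ ·
· · · ♙ · · ♙ ·
· · ♘ · ♗ ♙ · ♙
♙ ♙ ♙ · ♙ ♔ · ♖
♖ · · ♕ · ♗ ♘ ·



  a b c d e f g h
  ─────────────────
8│♜ · ♝ · · ♝ ♞ ♜│8
7│♟ · ♟ ♟ ♚ · ♛ ♟│7
6│· ♟ · · · ♟ · ·│6
5│♞ · · · ♟ · ♟ ·│5
4│· · · ♙ · · ♙ ·│4
3│· · ♘ · ♗ ♙ · ♙│3
2│♙ ♙ ♙ · ♙ ♔ · ♖│2
1│♖ · · ♕ · ♗ ♘ ·│1
  ─────────────────
  a b c d e f g h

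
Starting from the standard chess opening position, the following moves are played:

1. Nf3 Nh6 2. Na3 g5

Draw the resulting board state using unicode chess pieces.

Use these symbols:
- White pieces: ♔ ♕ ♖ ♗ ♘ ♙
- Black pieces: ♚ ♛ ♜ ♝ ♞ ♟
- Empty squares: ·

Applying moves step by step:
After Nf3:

♜ ♞ ♝ ♛ ♚ ♝ ♞ ♜
♟ ♟ ♟ ♟ ♟ ♟ ♟ ♟
· · · · · · · ·
· · · · · · · ·
· · · · · · · ·
· · · · · ♘ · ·
♙ ♙ ♙ ♙ ♙ ♙ ♙ ♙
♖ ♘ ♗ ♕ ♔ ♗ · ♖


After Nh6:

♜ ♞ ♝ ♛ ♚ ♝ · ♜
♟ ♟ ♟ ♟ ♟ ♟ ♟ ♟
· · · · · · · ♞
· · · · · · · ·
· · · · · · · ·
· · · · · ♘ · ·
♙ ♙ ♙ ♙ ♙ ♙ ♙ ♙
♖ ♘ ♗ ♕ ♔ ♗ · ♖


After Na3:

♜ ♞ ♝ ♛ ♚ ♝ · ♜
♟ ♟ ♟ ♟ ♟ ♟ ♟ ♟
· · · · · · · ♞
· · · · · · · ·
· · · · · · · ·
♘ · · · · ♘ · ·
♙ ♙ ♙ ♙ ♙ ♙ ♙ ♙
♖ · ♗ ♕ ♔ ♗ · ♖


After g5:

♜ ♞ ♝ ♛ ♚ ♝ · ♜
♟ ♟ ♟ ♟ ♟ ♟ · ♟
· · · · · · · ♞
· · · · · · ♟ ·
· · · · · · · ·
♘ · · · · ♘ · ·
♙ ♙ ♙ ♙ ♙ ♙ ♙ ♙
♖ · ♗ ♕ ♔ ♗ · ♖



  a b c d e f g h
  ─────────────────
8│♜ ♞ ♝ ♛ ♚ ♝ · ♜│8
7│♟ ♟ ♟ ♟ ♟ ♟ · ♟│7
6│· · · · · · · ♞│6
5│· · · · · · ♟ ·│5
4│· · · · · · · ·│4
3│♘ · · · · ♘ · ·│3
2│♙ ♙ ♙ ♙ ♙ ♙ ♙ ♙│2
1│♖ · ♗ ♕ ♔ ♗ · ♖│1
  ─────────────────
  a b c d e f g h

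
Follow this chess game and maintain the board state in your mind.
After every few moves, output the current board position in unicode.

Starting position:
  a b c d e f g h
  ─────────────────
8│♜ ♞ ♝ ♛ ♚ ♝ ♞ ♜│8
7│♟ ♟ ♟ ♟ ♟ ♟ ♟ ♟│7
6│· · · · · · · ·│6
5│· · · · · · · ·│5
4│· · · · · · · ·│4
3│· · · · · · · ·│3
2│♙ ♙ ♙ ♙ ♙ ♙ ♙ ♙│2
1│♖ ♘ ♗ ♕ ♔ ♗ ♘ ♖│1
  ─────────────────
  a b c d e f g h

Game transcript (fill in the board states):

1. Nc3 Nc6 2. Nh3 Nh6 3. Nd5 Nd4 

  a b c d e f g h
  ─────────────────
8│♜ · ♝ ♛ ♚ ♝ · ♜│8
7│♟ ♟ ♟ ♟ ♟ ♟ ♟ ♟│7
6│· · · · · · · ♞│6
5│· · · ♘ · · · ·│5
4│· · · ♞ · · · ·│4
3│· · · · · · · ♘│3
2│♙ ♙ ♙ ♙ ♙ ♙ ♙ ♙│2
1│♖ · ♗ ♕ ♔ ♗ · ♖│1
  ─────────────────
  a b c d e f g h

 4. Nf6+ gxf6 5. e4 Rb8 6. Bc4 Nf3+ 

  a b c d e f g h
  ─────────────────
8│· ♜ ♝ ♛ ♚ ♝ · ♜│8
7│♟ ♟ ♟ ♟ ♟ ♟ · ♟│7
6│· · · · · ♟ · ♞│6
5│· · · · · · · ·│5
4│· · ♗ · ♙ · · ·│4
3│· · · · · ♞ · ♘│3
2│♙ ♙ ♙ ♙ · ♙ ♙ ♙│2
1│♖ · ♗ ♕ ♔ · · ♖│1
  ─────────────────
  a b c d e f g h

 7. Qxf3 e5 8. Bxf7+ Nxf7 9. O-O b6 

  a b c d e f g h
  ─────────────────
8│· ♜ ♝ ♛ ♚ ♝ · ♜│8
7│♟ · ♟ ♟ · ♞ · ♟│7
6│· ♟ · · · ♟ · ·│6
5│· · · · ♟ · · ·│5
4│· · · · ♙ · · ·│4
3│· · · · · ♕ · ♘│3
2│♙ ♙ ♙ ♙ · ♙ ♙ ♙│2
1│♖ · ♗ · · ♖ ♔ ·│1
  ─────────────────
  a b c d e f g h

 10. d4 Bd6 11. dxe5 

  a b c d e f g h
  ─────────────────
8│· ♜ ♝ ♛ ♚ · · ♜│8
7│♟ · ♟ ♟ · ♞ · ♟│7
6│· ♟ · ♝ · ♟ · ·│6
5│· · · · ♙ · · ·│5
4│· · · · ♙ · · ·│4
3│· · · · · ♕ · ♘│3
2│♙ ♙ ♙ · · ♙ ♙ ♙│2
1│♖ · ♗ · · ♖ ♔ ·│1
  ─────────────────
  a b c d e f g h


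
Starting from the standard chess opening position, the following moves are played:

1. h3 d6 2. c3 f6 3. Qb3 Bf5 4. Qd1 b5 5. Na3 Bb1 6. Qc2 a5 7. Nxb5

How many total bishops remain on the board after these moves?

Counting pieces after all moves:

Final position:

  a b c d e f g h
  ─────────────────
8│♜ ♞ · ♛ ♚ ♝ ♞ ♜│8
7│· · ♟ · ♟ · ♟ ♟│7
6│· · · ♟ · ♟ · ·│6
5│♟ ♘ · · · · · ·│5
4│· · · · · · · ·│4
3│· · ♙ · · · · ♙│3
2│♙ ♙ ♕ ♙ ♙ ♙ ♙ ·│2
1│♖ ♝ ♗ · ♔ ♗ ♘ ♖│1
  ─────────────────
  a b c d e f g h


4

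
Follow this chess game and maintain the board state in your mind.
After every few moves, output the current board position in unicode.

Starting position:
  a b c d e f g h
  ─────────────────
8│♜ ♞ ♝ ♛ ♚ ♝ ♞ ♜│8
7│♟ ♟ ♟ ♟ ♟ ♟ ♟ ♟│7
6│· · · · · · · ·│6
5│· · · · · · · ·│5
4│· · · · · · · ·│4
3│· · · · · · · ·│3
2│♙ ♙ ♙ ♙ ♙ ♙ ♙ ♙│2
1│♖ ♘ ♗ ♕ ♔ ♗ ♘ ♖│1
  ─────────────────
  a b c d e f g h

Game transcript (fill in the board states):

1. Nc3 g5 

  a b c d e f g h
  ─────────────────
8│♜ ♞ ♝ ♛ ♚ ♝ ♞ ♜│8
7│♟ ♟ ♟ ♟ ♟ ♟ · ♟│7
6│· · · · · · · ·│6
5│· · · · · · ♟ ·│5
4│· · · · · · · ·│4
3│· · ♘ · · · · ·│3
2│♙ ♙ ♙ ♙ ♙ ♙ ♙ ♙│2
1│♖ · ♗ ♕ ♔ ♗ ♘ ♖│1
  ─────────────────
  a b c d e f g h

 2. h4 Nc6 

  a b c d e f g h
  ─────────────────
8│♜ · ♝ ♛ ♚ ♝ ♞ ♜│8
7│♟ ♟ ♟ ♟ ♟ ♟ · ♟│7
6│· · ♞ · · · · ·│6
5│· · · · · · ♟ ·│5
4│· · · · · · · ♙│4
3│· · ♘ · · · · ·│3
2│♙ ♙ ♙ ♙ ♙ ♙ ♙ ·│2
1│♖ · ♗ ♕ ♔ ♗ ♘ ♖│1
  ─────────────────
  a b c d e f g h

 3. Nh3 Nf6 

  a b c d e f g h
  ─────────────────
8│♜ · ♝ ♛ ♚ ♝ · ♜│8
7│♟ ♟ ♟ ♟ ♟ ♟ · ♟│7
6│· · ♞ · · ♞ · ·│6
5│· · · · · · ♟ ·│5
4│· · · · · · · ♙│4
3│· · ♘ · · · · ♘│3
2│♙ ♙ ♙ ♙ ♙ ♙ ♙ ·│2
1│♖ · ♗ ♕ ♔ ♗ · ♖│1
  ─────────────────
  a b c d e f g h

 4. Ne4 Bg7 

  a b c d e f g h
  ─────────────────
8│♜ · ♝ ♛ ♚ · · ♜│8
7│♟ ♟ ♟ ♟ ♟ ♟ ♝ ♟│7
6│· · ♞ · · ♞ · ·│6
5│· · · · · · ♟ ·│5
4│· · · · ♘ · · ♙│4
3│· · · · · · · ♘│3
2│♙ ♙ ♙ ♙ ♙ ♙ ♙ ·│2
1│♖ · ♗ ♕ ♔ ♗ · ♖│1
  ─────────────────
  a b c d e f g h

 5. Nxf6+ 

  a b c d e f g h
  ─────────────────
8│♜ · ♝ ♛ ♚ · · ♜│8
7│♟ ♟ ♟ ♟ ♟ ♟ ♝ ♟│7
6│· · ♞ · · ♘ · ·│6
5│· · · · · · ♟ ·│5
4│· · · · · · · ♙│4
3│· · · · · · · ♘│3
2│♙ ♙ ♙ ♙ ♙ ♙ ♙ ·│2
1│♖ · ♗ ♕ ♔ ♗ · ♖│1
  ─────────────────
  a b c d e f g h


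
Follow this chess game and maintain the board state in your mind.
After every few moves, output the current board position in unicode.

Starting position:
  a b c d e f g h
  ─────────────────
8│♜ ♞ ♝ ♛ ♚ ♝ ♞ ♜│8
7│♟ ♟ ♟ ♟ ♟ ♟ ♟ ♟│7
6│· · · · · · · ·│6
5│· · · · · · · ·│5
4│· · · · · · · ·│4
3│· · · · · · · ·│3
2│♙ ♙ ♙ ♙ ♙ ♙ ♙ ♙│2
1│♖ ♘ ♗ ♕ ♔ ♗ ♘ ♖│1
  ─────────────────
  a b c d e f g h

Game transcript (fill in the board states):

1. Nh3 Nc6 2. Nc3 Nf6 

  a b c d e f g h
  ─────────────────
8│♜ · ♝ ♛ ♚ ♝ · ♜│8
7│♟ ♟ ♟ ♟ ♟ ♟ ♟ ♟│7
6│· · ♞ · · ♞ · ·│6
5│· · · · · · · ·│5
4│· · · · · · · ·│4
3│· · ♘ · · · · ♘│3
2│♙ ♙ ♙ ♙ ♙ ♙ ♙ ♙│2
1│♖ · ♗ ♕ ♔ ♗ · ♖│1
  ─────────────────
  a b c d e f g h

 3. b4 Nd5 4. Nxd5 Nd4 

  a b c d e f g h
  ─────────────────
8│♜ · ♝ ♛ ♚ ♝ · ♜│8
7│♟ ♟ ♟ ♟ ♟ ♟ ♟ ♟│7
6│· · · · · · · ·│6
5│· · · ♘ · · · ·│5
4│· ♙ · ♞ · · · ·│4
3│· · · · · · · ♘│3
2│♙ · ♙ ♙ ♙ ♙ ♙ ♙│2
1│♖ · ♗ ♕ ♔ ♗ · ♖│1
  ─────────────────
  a b c d e f g h

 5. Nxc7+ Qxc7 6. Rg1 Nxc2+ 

  a b c d e f g h
  ─────────────────
8│♜ · ♝ · ♚ ♝ · ♜│8
7│♟ ♟ ♛ ♟ ♟ ♟ ♟ ♟│7
6│· · · · · · · ·│6
5│· · · · · · · ·│5
4│· ♙ · · · · · ·│4
3│· · · · · · · ♘│3
2│♙ · ♞ ♙ ♙ ♙ ♙ ♙│2
1│♖ · ♗ ♕ ♔ ♗ ♖ ·│1
  ─────────────────
  a b c d e f g h

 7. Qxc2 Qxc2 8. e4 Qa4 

  a b c d e f g h
  ─────────────────
8│♜ · ♝ · ♚ ♝ · ♜│8
7│♟ ♟ · ♟ ♟ ♟ ♟ ♟│7
6│· · · · · · · ·│6
5│· · · · · · · ·│5
4│♛ ♙ · · ♙ · · ·│4
3│· · · · · · · ♘│3
2│♙ · · ♙ · ♙ ♙ ♙│2
1│♖ · ♗ · ♔ ♗ ♖ ·│1
  ─────────────────
  a b c d e f g h

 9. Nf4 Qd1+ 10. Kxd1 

  a b c d e f g h
  ─────────────────
8│♜ · ♝ · ♚ ♝ · ♜│8
7│♟ ♟ · ♟ ♟ ♟ ♟ ♟│7
6│· · · · · · · ·│6
5│· · · · · · · ·│5
4│· ♙ · · ♙ ♘ · ·│4
3│· · · · · · · ·│3
2│♙ · · ♙ · ♙ ♙ ♙│2
1│♖ · ♗ ♔ · ♗ ♖ ·│1
  ─────────────────
  a b c d e f g h


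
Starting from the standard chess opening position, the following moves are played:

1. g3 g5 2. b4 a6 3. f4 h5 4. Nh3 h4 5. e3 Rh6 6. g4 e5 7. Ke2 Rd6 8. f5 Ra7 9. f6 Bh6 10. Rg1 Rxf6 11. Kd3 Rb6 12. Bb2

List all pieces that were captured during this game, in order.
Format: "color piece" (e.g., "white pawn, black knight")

Tracking captures:
  Rxf6: captured white pawn

white pawn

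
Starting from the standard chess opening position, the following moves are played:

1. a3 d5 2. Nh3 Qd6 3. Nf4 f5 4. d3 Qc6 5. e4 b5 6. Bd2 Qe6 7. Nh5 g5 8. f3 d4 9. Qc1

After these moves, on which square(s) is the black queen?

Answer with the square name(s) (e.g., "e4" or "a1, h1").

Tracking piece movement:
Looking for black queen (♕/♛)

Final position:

  a b c d e f g h
  ─────────────────
8│♜ ♞ ♝ · ♚ ♝ ♞ ♜│8
7│♟ · ♟ · ♟ · · ♟│7
6│· · · · ♛ · · ·│6
5│· ♟ · · · ♟ ♟ ♘│5
4│· · · ♟ ♙ · · ·│4
3│♙ · · ♙ · ♙ · ·│3
2│· ♙ ♙ ♗ · · ♙ ♙│2
1│♖ ♘ ♕ · ♔ ♗ · ♖│1
  ─────────────────
  a b c d e f g h


e6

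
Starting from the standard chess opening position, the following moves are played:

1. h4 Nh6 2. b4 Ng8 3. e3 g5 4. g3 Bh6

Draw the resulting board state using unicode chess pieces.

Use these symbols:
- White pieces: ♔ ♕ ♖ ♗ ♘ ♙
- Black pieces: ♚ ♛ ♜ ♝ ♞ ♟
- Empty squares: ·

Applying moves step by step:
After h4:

♜ ♞ ♝ ♛ ♚ ♝ ♞ ♜
♟ ♟ ♟ ♟ ♟ ♟ ♟ ♟
· · · · · · · ·
· · · · · · · ·
· · · · · · · ♙
· · · · · · · ·
♙ ♙ ♙ ♙ ♙ ♙ ♙ ·
♖ ♘ ♗ ♕ ♔ ♗ ♘ ♖


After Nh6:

♜ ♞ ♝ ♛ ♚ ♝ · ♜
♟ ♟ ♟ ♟ ♟ ♟ ♟ ♟
· · · · · · · ♞
· · · · · · · ·
· · · · · · · ♙
· · · · · · · ·
♙ ♙ ♙ ♙ ♙ ♙ ♙ ·
♖ ♘ ♗ ♕ ♔ ♗ ♘ ♖


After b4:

♜ ♞ ♝ ♛ ♚ ♝ · ♜
♟ ♟ ♟ ♟ ♟ ♟ ♟ ♟
· · · · · · · ♞
· · · · · · · ·
· ♙ · · · · · ♙
· · · · · · · ·
♙ · ♙ ♙ ♙ ♙ ♙ ·
♖ ♘ ♗ ♕ ♔ ♗ ♘ ♖


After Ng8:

♜ ♞ ♝ ♛ ♚ ♝ ♞ ♜
♟ ♟ ♟ ♟ ♟ ♟ ♟ ♟
· · · · · · · ·
· · · · · · · ·
· ♙ · · · · · ♙
· · · · · · · ·
♙ · ♙ ♙ ♙ ♙ ♙ ·
♖ ♘ ♗ ♕ ♔ ♗ ♘ ♖


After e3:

♜ ♞ ♝ ♛ ♚ ♝ ♞ ♜
♟ ♟ ♟ ♟ ♟ ♟ ♟ ♟
· · · · · · · ·
· · · · · · · ·
· ♙ · · · · · ♙
· · · · ♙ · · ·
♙ · ♙ ♙ · ♙ ♙ ·
♖ ♘ ♗ ♕ ♔ ♗ ♘ ♖


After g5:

♜ ♞ ♝ ♛ ♚ ♝ ♞ ♜
♟ ♟ ♟ ♟ ♟ ♟ · ♟
· · · · · · · ·
· · · · · · ♟ ·
· ♙ · · · · · ♙
· · · · ♙ · · ·
♙ · ♙ ♙ · ♙ ♙ ·
♖ ♘ ♗ ♕ ♔ ♗ ♘ ♖


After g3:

♜ ♞ ♝ ♛ ♚ ♝ ♞ ♜
♟ ♟ ♟ ♟ ♟ ♟ · ♟
· · · · · · · ·
· · · · · · ♟ ·
· ♙ · · · · · ♙
· · · · ♙ · ♙ ·
♙ · ♙ ♙ · ♙ · ·
♖ ♘ ♗ ♕ ♔ ♗ ♘ ♖


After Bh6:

♜ ♞ ♝ ♛ ♚ · ♞ ♜
♟ ♟ ♟ ♟ ♟ ♟ · ♟
· · · · · · · ♝
· · · · · · ♟ ·
· ♙ · · · · · ♙
· · · · ♙ · ♙ ·
♙ · ♙ ♙ · ♙ · ·
♖ ♘ ♗ ♕ ♔ ♗ ♘ ♖



  a b c d e f g h
  ─────────────────
8│♜ ♞ ♝ ♛ ♚ · ♞ ♜│8
7│♟ ♟ ♟ ♟ ♟ ♟ · ♟│7
6│· · · · · · · ♝│6
5│· · · · · · ♟ ·│5
4│· ♙ · · · · · ♙│4
3│· · · · ♙ · ♙ ·│3
2│♙ · ♙ ♙ · ♙ · ·│2
1│♖ ♘ ♗ ♕ ♔ ♗ ♘ ♖│1
  ─────────────────
  a b c d e f g h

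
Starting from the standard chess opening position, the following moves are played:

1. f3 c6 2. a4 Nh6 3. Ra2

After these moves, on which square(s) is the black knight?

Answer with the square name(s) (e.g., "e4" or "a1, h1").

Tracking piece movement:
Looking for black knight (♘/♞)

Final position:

  a b c d e f g h
  ─────────────────
8│♜ ♞ ♝ ♛ ♚ ♝ · ♜│8
7│♟ ♟ · ♟ ♟ ♟ ♟ ♟│7
6│· · ♟ · · · · ♞│6
5│· · · · · · · ·│5
4│♙ · · · · · · ·│4
3│· · · · · ♙ · ·│3
2│♖ ♙ ♙ ♙ ♙ · ♙ ♙│2
1│· ♘ ♗ ♕ ♔ ♗ ♘ ♖│1
  ─────────────────
  a b c d e f g h


b8, h6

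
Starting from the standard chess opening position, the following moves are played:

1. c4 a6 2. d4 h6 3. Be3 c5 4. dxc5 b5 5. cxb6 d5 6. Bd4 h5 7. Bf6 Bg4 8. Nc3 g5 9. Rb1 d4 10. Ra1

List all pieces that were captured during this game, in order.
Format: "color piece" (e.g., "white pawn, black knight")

Tracking captures:
  dxc5: captured black pawn
  cxb6: captured black pawn

black pawn, black pawn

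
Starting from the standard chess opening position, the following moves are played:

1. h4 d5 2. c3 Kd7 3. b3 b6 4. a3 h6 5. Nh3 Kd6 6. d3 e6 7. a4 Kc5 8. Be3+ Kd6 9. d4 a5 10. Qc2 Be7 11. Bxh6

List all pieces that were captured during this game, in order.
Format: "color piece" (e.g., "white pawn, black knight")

Tracking captures:
  Bxh6: captured black pawn

black pawn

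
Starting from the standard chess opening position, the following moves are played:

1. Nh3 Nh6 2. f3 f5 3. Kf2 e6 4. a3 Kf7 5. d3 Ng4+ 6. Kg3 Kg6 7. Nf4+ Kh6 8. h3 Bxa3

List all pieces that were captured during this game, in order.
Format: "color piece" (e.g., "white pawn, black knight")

Tracking captures:
  Bxa3: captured white pawn

white pawn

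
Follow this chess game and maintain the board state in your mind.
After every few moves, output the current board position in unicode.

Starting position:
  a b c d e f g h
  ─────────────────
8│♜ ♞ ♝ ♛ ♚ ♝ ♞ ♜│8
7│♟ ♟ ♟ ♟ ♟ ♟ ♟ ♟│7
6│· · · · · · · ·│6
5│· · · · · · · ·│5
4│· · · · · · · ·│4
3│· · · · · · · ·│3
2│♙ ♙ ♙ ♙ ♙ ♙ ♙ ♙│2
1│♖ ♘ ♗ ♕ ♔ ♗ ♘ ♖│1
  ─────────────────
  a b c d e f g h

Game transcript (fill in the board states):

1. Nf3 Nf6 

  a b c d e f g h
  ─────────────────
8│♜ ♞ ♝ ♛ ♚ ♝ · ♜│8
7│♟ ♟ ♟ ♟ ♟ ♟ ♟ ♟│7
6│· · · · · ♞ · ·│6
5│· · · · · · · ·│5
4│· · · · · · · ·│4
3│· · · · · ♘ · ·│3
2│♙ ♙ ♙ ♙ ♙ ♙ ♙ ♙│2
1│♖ ♘ ♗ ♕ ♔ ♗ · ♖│1
  ─────────────────
  a b c d e f g h

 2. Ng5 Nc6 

  a b c d e f g h
  ─────────────────
8│♜ · ♝ ♛ ♚ ♝ · ♜│8
7│♟ ♟ ♟ ♟ ♟ ♟ ♟ ♟│7
6│· · ♞ · · ♞ · ·│6
5│· · · · · · ♘ ·│5
4│· · · · · · · ·│4
3│· · · · · · · ·│3
2│♙ ♙ ♙ ♙ ♙ ♙ ♙ ♙│2
1│♖ ♘ ♗ ♕ ♔ ♗ · ♖│1
  ─────────────────
  a b c d e f g h

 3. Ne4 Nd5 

  a b c d e f g h
  ─────────────────
8│♜ · ♝ ♛ ♚ ♝ · ♜│8
7│♟ ♟ ♟ ♟ ♟ ♟ ♟ ♟│7
6│· · ♞ · · · · ·│6
5│· · · ♞ · · · ·│5
4│· · · · ♘ · · ·│4
3│· · · · · · · ·│3
2│♙ ♙ ♙ ♙ ♙ ♙ ♙ ♙│2
1│♖ ♘ ♗ ♕ ♔ ♗ · ♖│1
  ─────────────────
  a b c d e f g h

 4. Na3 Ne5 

  a b c d e f g h
  ─────────────────
8│♜ · ♝ ♛ ♚ ♝ · ♜│8
7│♟ ♟ ♟ ♟ ♟ ♟ ♟ ♟│7
6│· · · · · · · ·│6
5│· · · ♞ ♞ · · ·│5
4│· · · · ♘ · · ·│4
3│♘ · · · · · · ·│3
2│♙ ♙ ♙ ♙ ♙ ♙ ♙ ♙│2
1│♖ · ♗ ♕ ♔ ♗ · ♖│1
  ─────────────────
  a b c d e f g h

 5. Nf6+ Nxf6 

  a b c d e f g h
  ─────────────────
8│♜ · ♝ ♛ ♚ ♝ · ♜│8
7│♟ ♟ ♟ ♟ ♟ ♟ ♟ ♟│7
6│· · · · · ♞ · ·│6
5│· · · · ♞ · · ·│5
4│· · · · · · · ·│4
3│♘ · · · · · · ·│3
2│♙ ♙ ♙ ♙ ♙ ♙ ♙ ♙│2
1│♖ · ♗ ♕ ♔ ♗ · ♖│1
  ─────────────────
  a b c d e f g h



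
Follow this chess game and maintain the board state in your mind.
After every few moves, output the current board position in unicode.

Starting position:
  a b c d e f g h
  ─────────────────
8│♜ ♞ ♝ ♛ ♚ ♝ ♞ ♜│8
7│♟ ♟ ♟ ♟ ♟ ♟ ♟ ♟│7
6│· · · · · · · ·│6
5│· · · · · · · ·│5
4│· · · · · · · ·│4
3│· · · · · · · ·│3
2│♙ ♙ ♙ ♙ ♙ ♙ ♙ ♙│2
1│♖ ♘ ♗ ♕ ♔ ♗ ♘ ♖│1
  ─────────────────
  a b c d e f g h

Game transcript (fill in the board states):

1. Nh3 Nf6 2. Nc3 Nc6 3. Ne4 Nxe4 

  a b c d e f g h
  ─────────────────
8│♜ · ♝ ♛ ♚ ♝ · ♜│8
7│♟ ♟ ♟ ♟ ♟ ♟ ♟ ♟│7
6│· · ♞ · · · · ·│6
5│· · · · · · · ·│5
4│· · · · ♞ · · ·│4
3│· · · · · · · ♘│3
2│♙ ♙ ♙ ♙ ♙ ♙ ♙ ♙│2
1│♖ · ♗ ♕ ♔ ♗ · ♖│1
  ─────────────────
  a b c d e f g h

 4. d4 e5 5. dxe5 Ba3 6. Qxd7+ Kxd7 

  a b c d e f g h
  ─────────────────
8│♜ · ♝ ♛ · · · ♜│8
7│♟ ♟ ♟ ♚ · ♟ ♟ ♟│7
6│· · ♞ · · · · ·│6
5│· · · · ♙ · · ·│5
4│· · · · ♞ · · ·│4
3│♝ · · · · · · ♘│3
2│♙ ♙ ♙ · ♙ ♙ ♙ ♙│2
1│♖ · ♗ · ♔ ♗ · ♖│1
  ─────────────────
  a b c d e f g h

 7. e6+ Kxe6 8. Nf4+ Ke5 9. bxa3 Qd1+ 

  a b c d e f g h
  ─────────────────
8│♜ · ♝ · · · · ♜│8
7│♟ ♟ ♟ · · ♟ ♟ ♟│7
6│· · ♞ · · · · ·│6
5│· · · · ♚ · · ·│5
4│· · · · ♞ ♘ · ·│4
3│♙ · · · · · · ·│3
2│♙ · ♙ · ♙ ♙ ♙ ♙│2
1│♖ · ♗ ♛ ♔ ♗ · ♖│1
  ─────────────────
  a b c d e f g h

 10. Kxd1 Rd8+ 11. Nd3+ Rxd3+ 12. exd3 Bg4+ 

  a b c d e f g h
  ─────────────────
8│♜ · · · · · · ·│8
7│♟ ♟ ♟ · · ♟ ♟ ♟│7
6│· · ♞ · · · · ·│6
5│· · · · ♚ · · ·│5
4│· · · · ♞ · ♝ ·│4
3│♙ · · ♙ · · · ·│3
2│♙ · ♙ · · ♙ ♙ ♙│2
1│♖ · ♗ ♔ · ♗ · ♖│1
  ─────────────────
  a b c d e f g h

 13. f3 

  a b c d e f g h
  ─────────────────
8│♜ · · · · · · ·│8
7│♟ ♟ ♟ · · ♟ ♟ ♟│7
6│· · ♞ · · · · ·│6
5│· · · · ♚ · · ·│5
4│· · · · ♞ · ♝ ·│4
3│♙ · · ♙ · ♙ · ·│3
2│♙ · ♙ · · · ♙ ♙│2
1│♖ · ♗ ♔ · ♗ · ♖│1
  ─────────────────
  a b c d e f g h


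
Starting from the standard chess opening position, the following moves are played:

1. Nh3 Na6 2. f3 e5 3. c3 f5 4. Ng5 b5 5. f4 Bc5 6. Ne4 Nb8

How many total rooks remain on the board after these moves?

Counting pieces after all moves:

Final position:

  a b c d e f g h
  ─────────────────
8│♜ ♞ ♝ ♛ ♚ · ♞ ♜│8
7│♟ · ♟ ♟ · · ♟ ♟│7
6│· · · · · · · ·│6
5│· ♟ ♝ · ♟ ♟ · ·│5
4│· · · · ♘ ♙ · ·│4
3│· · ♙ · · · · ·│3
2│♙ ♙ · ♙ ♙ · ♙ ♙│2
1│♖ ♘ ♗ ♕ ♔ ♗ · ♖│1
  ─────────────────
  a b c d e f g h


4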